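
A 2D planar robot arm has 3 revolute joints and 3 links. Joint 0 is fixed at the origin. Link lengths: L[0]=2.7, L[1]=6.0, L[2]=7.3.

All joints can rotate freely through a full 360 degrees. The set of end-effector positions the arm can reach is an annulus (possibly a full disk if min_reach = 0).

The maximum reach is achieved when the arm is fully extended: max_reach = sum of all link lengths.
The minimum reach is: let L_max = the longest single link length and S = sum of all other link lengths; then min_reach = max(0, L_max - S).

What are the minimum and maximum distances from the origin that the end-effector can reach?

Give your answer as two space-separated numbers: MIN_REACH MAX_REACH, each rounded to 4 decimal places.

Answer: 0.0000 16.0000

Derivation:
Link lengths: [2.7, 6.0, 7.3]
max_reach = 2.7 + 6 + 7.3 = 16
L_max = max([2.7, 6.0, 7.3]) = 7.3
S (sum of others) = 16 - 7.3 = 8.7
min_reach = max(0, 7.3 - 8.7) = max(0, -1.4) = 0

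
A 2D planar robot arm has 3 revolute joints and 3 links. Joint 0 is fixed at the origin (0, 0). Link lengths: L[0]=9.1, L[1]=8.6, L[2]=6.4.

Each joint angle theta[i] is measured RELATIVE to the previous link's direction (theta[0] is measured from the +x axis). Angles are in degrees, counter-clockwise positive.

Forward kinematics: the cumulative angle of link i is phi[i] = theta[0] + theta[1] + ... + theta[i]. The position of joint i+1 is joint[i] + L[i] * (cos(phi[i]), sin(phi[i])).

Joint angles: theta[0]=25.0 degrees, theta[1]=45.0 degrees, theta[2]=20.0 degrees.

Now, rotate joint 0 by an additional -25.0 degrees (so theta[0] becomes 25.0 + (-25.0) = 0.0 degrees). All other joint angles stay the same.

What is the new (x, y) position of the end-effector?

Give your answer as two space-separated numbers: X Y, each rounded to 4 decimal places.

Answer: 17.8859 11.8815

Derivation:
joint[0] = (0.0000, 0.0000)  (base)
link 0: phi[0] = 0 = 0 deg
  cos(0 deg) = 1.0000, sin(0 deg) = 0.0000
  joint[1] = (0.0000, 0.0000) + 9.1 * (1.0000, 0.0000) = (0.0000 + 9.1000, 0.0000 + 0.0000) = (9.1000, 0.0000)
link 1: phi[1] = 0 + 45 = 45 deg
  cos(45 deg) = 0.7071, sin(45 deg) = 0.7071
  joint[2] = (9.1000, 0.0000) + 8.6 * (0.7071, 0.7071) = (9.1000 + 6.0811, 0.0000 + 6.0811) = (15.1811, 6.0811)
link 2: phi[2] = 0 + 45 + 20 = 65 deg
  cos(65 deg) = 0.4226, sin(65 deg) = 0.9063
  joint[3] = (15.1811, 6.0811) + 6.4 * (0.4226, 0.9063) = (15.1811 + 2.7048, 6.0811 + 5.8004) = (17.8859, 11.8815)
End effector: (17.8859, 11.8815)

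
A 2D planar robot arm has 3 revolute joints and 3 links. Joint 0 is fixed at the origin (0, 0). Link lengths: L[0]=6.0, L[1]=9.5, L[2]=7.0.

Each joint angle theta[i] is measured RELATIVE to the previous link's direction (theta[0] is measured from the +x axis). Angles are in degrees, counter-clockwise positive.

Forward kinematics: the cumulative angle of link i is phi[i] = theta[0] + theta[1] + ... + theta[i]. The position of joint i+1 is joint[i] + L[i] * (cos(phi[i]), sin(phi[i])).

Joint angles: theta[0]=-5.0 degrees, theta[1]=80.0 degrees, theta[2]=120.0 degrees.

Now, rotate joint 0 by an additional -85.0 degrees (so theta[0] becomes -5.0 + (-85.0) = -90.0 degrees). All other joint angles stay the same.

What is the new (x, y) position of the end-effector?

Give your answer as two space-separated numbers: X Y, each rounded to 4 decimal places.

joint[0] = (0.0000, 0.0000)  (base)
link 0: phi[0] = -90 = -90 deg
  cos(-90 deg) = 0.0000, sin(-90 deg) = -1.0000
  joint[1] = (0.0000, 0.0000) + 6 * (0.0000, -1.0000) = (0.0000 + 0.0000, 0.0000 + -6.0000) = (0.0000, -6.0000)
link 1: phi[1] = -90 + 80 = -10 deg
  cos(-10 deg) = 0.9848, sin(-10 deg) = -0.1736
  joint[2] = (0.0000, -6.0000) + 9.5 * (0.9848, -0.1736) = (0.0000 + 9.3557, -6.0000 + -1.6497) = (9.3557, -7.6497)
link 2: phi[2] = -90 + 80 + 120 = 110 deg
  cos(110 deg) = -0.3420, sin(110 deg) = 0.9397
  joint[3] = (9.3557, -7.6497) + 7 * (-0.3420, 0.9397) = (9.3557 + -2.3941, -7.6497 + 6.5778) = (6.9615, -1.0718)
End effector: (6.9615, -1.0718)

Answer: 6.9615 -1.0718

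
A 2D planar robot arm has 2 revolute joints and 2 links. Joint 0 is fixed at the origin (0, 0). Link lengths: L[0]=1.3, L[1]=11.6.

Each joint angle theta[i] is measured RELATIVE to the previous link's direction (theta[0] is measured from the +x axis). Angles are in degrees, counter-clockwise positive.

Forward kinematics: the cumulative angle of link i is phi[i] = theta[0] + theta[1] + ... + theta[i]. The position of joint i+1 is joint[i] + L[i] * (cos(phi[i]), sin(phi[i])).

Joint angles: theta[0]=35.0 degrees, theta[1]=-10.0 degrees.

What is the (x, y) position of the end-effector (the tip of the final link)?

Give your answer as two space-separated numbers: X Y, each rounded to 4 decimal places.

Answer: 11.5781 5.6480

Derivation:
joint[0] = (0.0000, 0.0000)  (base)
link 0: phi[0] = 35 = 35 deg
  cos(35 deg) = 0.8192, sin(35 deg) = 0.5736
  joint[1] = (0.0000, 0.0000) + 1.3 * (0.8192, 0.5736) = (0.0000 + 1.0649, 0.0000 + 0.7456) = (1.0649, 0.7456)
link 1: phi[1] = 35 + -10 = 25 deg
  cos(25 deg) = 0.9063, sin(25 deg) = 0.4226
  joint[2] = (1.0649, 0.7456) + 11.6 * (0.9063, 0.4226) = (1.0649 + 10.5132, 0.7456 + 4.9024) = (11.5781, 5.6480)
End effector: (11.5781, 5.6480)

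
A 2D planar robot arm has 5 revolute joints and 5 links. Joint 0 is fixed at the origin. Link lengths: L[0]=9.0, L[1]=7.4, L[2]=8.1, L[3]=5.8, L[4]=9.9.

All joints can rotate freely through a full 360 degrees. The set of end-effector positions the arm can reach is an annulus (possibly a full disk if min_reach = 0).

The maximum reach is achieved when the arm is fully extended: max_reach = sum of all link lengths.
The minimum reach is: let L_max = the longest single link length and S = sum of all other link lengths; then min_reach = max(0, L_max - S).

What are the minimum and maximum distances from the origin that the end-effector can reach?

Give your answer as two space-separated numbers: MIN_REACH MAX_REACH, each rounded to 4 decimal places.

Link lengths: [9.0, 7.4, 8.1, 5.8, 9.9]
max_reach = 9 + 7.4 + 8.1 + 5.8 + 9.9 = 40.2
L_max = max([9.0, 7.4, 8.1, 5.8, 9.9]) = 9.9
S (sum of others) = 40.2 - 9.9 = 30.3
min_reach = max(0, 9.9 - 30.3) = max(0, -20.4) = 0

Answer: 0.0000 40.2000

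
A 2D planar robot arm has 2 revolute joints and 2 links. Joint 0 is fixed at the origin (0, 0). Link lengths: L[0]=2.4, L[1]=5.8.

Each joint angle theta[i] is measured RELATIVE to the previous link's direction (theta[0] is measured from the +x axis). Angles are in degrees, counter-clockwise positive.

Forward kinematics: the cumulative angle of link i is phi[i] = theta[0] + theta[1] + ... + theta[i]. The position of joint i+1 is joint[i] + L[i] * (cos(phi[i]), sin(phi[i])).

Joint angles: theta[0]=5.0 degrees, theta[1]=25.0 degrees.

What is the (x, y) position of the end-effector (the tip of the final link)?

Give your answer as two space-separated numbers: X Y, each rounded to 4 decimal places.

joint[0] = (0.0000, 0.0000)  (base)
link 0: phi[0] = 5 = 5 deg
  cos(5 deg) = 0.9962, sin(5 deg) = 0.0872
  joint[1] = (0.0000, 0.0000) + 2.4 * (0.9962, 0.0872) = (0.0000 + 2.3909, 0.0000 + 0.2092) = (2.3909, 0.2092)
link 1: phi[1] = 5 + 25 = 30 deg
  cos(30 deg) = 0.8660, sin(30 deg) = 0.5000
  joint[2] = (2.3909, 0.2092) + 5.8 * (0.8660, 0.5000) = (2.3909 + 5.0229, 0.2092 + 2.9000) = (7.4138, 3.1092)
End effector: (7.4138, 3.1092)

Answer: 7.4138 3.1092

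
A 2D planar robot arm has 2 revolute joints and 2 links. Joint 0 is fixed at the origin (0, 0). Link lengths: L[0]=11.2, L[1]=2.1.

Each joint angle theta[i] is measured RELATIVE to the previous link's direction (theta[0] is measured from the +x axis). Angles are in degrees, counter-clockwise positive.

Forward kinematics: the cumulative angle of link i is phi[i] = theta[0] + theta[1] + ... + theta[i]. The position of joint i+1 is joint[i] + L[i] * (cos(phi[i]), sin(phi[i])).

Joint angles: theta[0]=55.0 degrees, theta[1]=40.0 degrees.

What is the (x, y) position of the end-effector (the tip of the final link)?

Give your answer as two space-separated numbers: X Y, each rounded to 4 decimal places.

joint[0] = (0.0000, 0.0000)  (base)
link 0: phi[0] = 55 = 55 deg
  cos(55 deg) = 0.5736, sin(55 deg) = 0.8192
  joint[1] = (0.0000, 0.0000) + 11.2 * (0.5736, 0.8192) = (0.0000 + 6.4241, 0.0000 + 9.1745) = (6.4241, 9.1745)
link 1: phi[1] = 55 + 40 = 95 deg
  cos(95 deg) = -0.0872, sin(95 deg) = 0.9962
  joint[2] = (6.4241, 9.1745) + 2.1 * (-0.0872, 0.9962) = (6.4241 + -0.1830, 9.1745 + 2.0920) = (6.2410, 11.2665)
End effector: (6.2410, 11.2665)

Answer: 6.2410 11.2665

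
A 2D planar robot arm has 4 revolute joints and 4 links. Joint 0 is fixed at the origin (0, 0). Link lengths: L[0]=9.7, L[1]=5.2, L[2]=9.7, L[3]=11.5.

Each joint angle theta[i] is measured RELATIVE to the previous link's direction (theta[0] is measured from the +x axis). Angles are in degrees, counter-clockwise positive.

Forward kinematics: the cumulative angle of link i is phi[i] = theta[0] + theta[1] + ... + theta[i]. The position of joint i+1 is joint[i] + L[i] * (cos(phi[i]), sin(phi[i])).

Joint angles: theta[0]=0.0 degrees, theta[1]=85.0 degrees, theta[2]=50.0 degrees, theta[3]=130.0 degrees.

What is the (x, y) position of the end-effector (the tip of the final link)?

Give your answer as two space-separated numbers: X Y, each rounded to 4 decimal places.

Answer: 2.2920 0.5829

Derivation:
joint[0] = (0.0000, 0.0000)  (base)
link 0: phi[0] = 0 = 0 deg
  cos(0 deg) = 1.0000, sin(0 deg) = 0.0000
  joint[1] = (0.0000, 0.0000) + 9.7 * (1.0000, 0.0000) = (0.0000 + 9.7000, 0.0000 + 0.0000) = (9.7000, 0.0000)
link 1: phi[1] = 0 + 85 = 85 deg
  cos(85 deg) = 0.0872, sin(85 deg) = 0.9962
  joint[2] = (9.7000, 0.0000) + 5.2 * (0.0872, 0.9962) = (9.7000 + 0.4532, 0.0000 + 5.1802) = (10.1532, 5.1802)
link 2: phi[2] = 0 + 85 + 50 = 135 deg
  cos(135 deg) = -0.7071, sin(135 deg) = 0.7071
  joint[3] = (10.1532, 5.1802) + 9.7 * (-0.7071, 0.7071) = (10.1532 + -6.8589, 5.1802 + 6.8589) = (3.2943, 12.0391)
link 3: phi[3] = 0 + 85 + 50 + 130 = 265 deg
  cos(265 deg) = -0.0872, sin(265 deg) = -0.9962
  joint[4] = (3.2943, 12.0391) + 11.5 * (-0.0872, -0.9962) = (3.2943 + -1.0023, 12.0391 + -11.4562) = (2.2920, 0.5829)
End effector: (2.2920, 0.5829)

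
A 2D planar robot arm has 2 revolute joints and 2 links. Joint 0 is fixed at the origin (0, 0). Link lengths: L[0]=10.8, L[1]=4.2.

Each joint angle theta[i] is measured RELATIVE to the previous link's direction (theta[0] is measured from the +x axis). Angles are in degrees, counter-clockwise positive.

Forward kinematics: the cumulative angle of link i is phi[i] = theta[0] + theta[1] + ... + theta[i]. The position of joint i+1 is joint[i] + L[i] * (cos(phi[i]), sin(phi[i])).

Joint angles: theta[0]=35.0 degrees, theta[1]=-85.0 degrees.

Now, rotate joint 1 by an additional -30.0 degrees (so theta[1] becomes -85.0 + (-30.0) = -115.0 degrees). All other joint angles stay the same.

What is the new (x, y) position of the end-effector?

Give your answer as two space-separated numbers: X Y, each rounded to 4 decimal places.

joint[0] = (0.0000, 0.0000)  (base)
link 0: phi[0] = 35 = 35 deg
  cos(35 deg) = 0.8192, sin(35 deg) = 0.5736
  joint[1] = (0.0000, 0.0000) + 10.8 * (0.8192, 0.5736) = (0.0000 + 8.8468, 0.0000 + 6.1946) = (8.8468, 6.1946)
link 1: phi[1] = 35 + -115 = -80 deg
  cos(-80 deg) = 0.1736, sin(-80 deg) = -0.9848
  joint[2] = (8.8468, 6.1946) + 4.2 * (0.1736, -0.9848) = (8.8468 + 0.7293, 6.1946 + -4.1362) = (9.5762, 2.0584)
End effector: (9.5762, 2.0584)

Answer: 9.5762 2.0584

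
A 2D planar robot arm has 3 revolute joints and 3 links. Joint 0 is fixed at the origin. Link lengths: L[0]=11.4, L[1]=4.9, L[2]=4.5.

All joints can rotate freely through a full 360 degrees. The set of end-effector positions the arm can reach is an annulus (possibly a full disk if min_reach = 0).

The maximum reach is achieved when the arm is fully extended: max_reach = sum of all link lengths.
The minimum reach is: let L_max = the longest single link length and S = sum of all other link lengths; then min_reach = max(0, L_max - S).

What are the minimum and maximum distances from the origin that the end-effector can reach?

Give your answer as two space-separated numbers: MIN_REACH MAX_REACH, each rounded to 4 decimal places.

Answer: 2.0000 20.8000

Derivation:
Link lengths: [11.4, 4.9, 4.5]
max_reach = 11.4 + 4.9 + 4.5 = 20.8
L_max = max([11.4, 4.9, 4.5]) = 11.4
S (sum of others) = 20.8 - 11.4 = 9.4
min_reach = max(0, 11.4 - 9.4) = max(0, 2) = 2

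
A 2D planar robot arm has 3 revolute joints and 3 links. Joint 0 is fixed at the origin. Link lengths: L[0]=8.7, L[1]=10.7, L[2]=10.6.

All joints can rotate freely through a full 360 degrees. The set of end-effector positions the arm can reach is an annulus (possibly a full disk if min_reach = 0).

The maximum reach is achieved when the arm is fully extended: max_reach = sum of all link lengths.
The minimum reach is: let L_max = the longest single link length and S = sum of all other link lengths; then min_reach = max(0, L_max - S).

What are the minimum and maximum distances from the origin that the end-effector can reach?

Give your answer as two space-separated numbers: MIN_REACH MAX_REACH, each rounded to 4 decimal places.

Link lengths: [8.7, 10.7, 10.6]
max_reach = 8.7 + 10.7 + 10.6 = 30
L_max = max([8.7, 10.7, 10.6]) = 10.7
S (sum of others) = 30 - 10.7 = 19.3
min_reach = max(0, 10.7 - 19.3) = max(0, -8.6) = 0

Answer: 0.0000 30.0000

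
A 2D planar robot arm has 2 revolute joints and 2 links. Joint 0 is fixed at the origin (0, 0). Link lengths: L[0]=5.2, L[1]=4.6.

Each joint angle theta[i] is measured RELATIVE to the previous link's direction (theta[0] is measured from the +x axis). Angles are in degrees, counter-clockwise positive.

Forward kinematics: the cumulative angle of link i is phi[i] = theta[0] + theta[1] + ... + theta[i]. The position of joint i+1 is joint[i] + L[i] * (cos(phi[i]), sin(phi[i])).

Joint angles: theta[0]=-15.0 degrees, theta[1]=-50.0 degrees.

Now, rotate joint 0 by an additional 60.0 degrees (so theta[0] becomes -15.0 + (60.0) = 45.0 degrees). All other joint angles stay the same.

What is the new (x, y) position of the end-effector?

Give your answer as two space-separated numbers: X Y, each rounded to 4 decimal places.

joint[0] = (0.0000, 0.0000)  (base)
link 0: phi[0] = 45 = 45 deg
  cos(45 deg) = 0.7071, sin(45 deg) = 0.7071
  joint[1] = (0.0000, 0.0000) + 5.2 * (0.7071, 0.7071) = (0.0000 + 3.6770, 0.0000 + 3.6770) = (3.6770, 3.6770)
link 1: phi[1] = 45 + -50 = -5 deg
  cos(-5 deg) = 0.9962, sin(-5 deg) = -0.0872
  joint[2] = (3.6770, 3.6770) + 4.6 * (0.9962, -0.0872) = (3.6770 + 4.5825, 3.6770 + -0.4009) = (8.2595, 3.2760)
End effector: (8.2595, 3.2760)

Answer: 8.2595 3.2760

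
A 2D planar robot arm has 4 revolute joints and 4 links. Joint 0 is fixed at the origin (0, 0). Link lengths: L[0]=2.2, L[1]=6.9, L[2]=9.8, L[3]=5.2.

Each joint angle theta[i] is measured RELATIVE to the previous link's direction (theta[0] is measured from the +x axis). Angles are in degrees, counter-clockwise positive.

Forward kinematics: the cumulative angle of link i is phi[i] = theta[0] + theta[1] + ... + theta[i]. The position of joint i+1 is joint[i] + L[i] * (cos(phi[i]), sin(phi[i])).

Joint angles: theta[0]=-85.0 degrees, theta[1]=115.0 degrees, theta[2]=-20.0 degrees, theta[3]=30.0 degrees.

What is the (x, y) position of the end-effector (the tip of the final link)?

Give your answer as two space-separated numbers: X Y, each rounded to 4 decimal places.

Answer: 19.8019 6.3026

Derivation:
joint[0] = (0.0000, 0.0000)  (base)
link 0: phi[0] = -85 = -85 deg
  cos(-85 deg) = 0.0872, sin(-85 deg) = -0.9962
  joint[1] = (0.0000, 0.0000) + 2.2 * (0.0872, -0.9962) = (0.0000 + 0.1917, 0.0000 + -2.1916) = (0.1917, -2.1916)
link 1: phi[1] = -85 + 115 = 30 deg
  cos(30 deg) = 0.8660, sin(30 deg) = 0.5000
  joint[2] = (0.1917, -2.1916) + 6.9 * (0.8660, 0.5000) = (0.1917 + 5.9756, -2.1916 + 3.4500) = (6.1673, 1.2584)
link 2: phi[2] = -85 + 115 + -20 = 10 deg
  cos(10 deg) = 0.9848, sin(10 deg) = 0.1736
  joint[3] = (6.1673, 1.2584) + 9.8 * (0.9848, 0.1736) = (6.1673 + 9.6511, 1.2584 + 1.7018) = (15.8184, 2.9601)
link 3: phi[3] = -85 + 115 + -20 + 30 = 40 deg
  cos(40 deg) = 0.7660, sin(40 deg) = 0.6428
  joint[4] = (15.8184, 2.9601) + 5.2 * (0.7660, 0.6428) = (15.8184 + 3.9834, 2.9601 + 3.3425) = (19.8019, 6.3026)
End effector: (19.8019, 6.3026)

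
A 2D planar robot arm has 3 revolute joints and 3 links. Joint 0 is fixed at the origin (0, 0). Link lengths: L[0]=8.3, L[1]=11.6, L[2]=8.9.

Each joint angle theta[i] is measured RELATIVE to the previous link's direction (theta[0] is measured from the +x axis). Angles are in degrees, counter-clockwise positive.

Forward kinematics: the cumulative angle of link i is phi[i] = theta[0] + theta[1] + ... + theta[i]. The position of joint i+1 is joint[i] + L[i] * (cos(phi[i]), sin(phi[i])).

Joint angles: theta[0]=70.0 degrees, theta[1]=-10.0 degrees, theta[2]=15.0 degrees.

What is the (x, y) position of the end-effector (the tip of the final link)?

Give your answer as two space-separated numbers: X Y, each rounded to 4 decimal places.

Answer: 10.9423 26.4421

Derivation:
joint[0] = (0.0000, 0.0000)  (base)
link 0: phi[0] = 70 = 70 deg
  cos(70 deg) = 0.3420, sin(70 deg) = 0.9397
  joint[1] = (0.0000, 0.0000) + 8.3 * (0.3420, 0.9397) = (0.0000 + 2.8388, 0.0000 + 7.7994) = (2.8388, 7.7994)
link 1: phi[1] = 70 + -10 = 60 deg
  cos(60 deg) = 0.5000, sin(60 deg) = 0.8660
  joint[2] = (2.8388, 7.7994) + 11.6 * (0.5000, 0.8660) = (2.8388 + 5.8000, 7.7994 + 10.0459) = (8.6388, 17.8453)
link 2: phi[2] = 70 + -10 + 15 = 75 deg
  cos(75 deg) = 0.2588, sin(75 deg) = 0.9659
  joint[3] = (8.6388, 17.8453) + 8.9 * (0.2588, 0.9659) = (8.6388 + 2.3035, 17.8453 + 8.5967) = (10.9423, 26.4421)
End effector: (10.9423, 26.4421)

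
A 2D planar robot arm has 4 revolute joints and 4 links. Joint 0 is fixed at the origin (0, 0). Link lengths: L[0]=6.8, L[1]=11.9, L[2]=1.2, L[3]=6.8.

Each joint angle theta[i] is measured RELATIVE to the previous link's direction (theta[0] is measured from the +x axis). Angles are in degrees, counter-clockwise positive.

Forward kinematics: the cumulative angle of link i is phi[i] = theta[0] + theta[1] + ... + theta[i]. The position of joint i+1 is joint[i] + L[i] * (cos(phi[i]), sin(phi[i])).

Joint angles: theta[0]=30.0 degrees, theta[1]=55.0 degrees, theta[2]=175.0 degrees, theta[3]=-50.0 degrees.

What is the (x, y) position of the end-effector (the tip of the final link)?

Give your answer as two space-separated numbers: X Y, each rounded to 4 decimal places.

Answer: 0.8288 10.6729

Derivation:
joint[0] = (0.0000, 0.0000)  (base)
link 0: phi[0] = 30 = 30 deg
  cos(30 deg) = 0.8660, sin(30 deg) = 0.5000
  joint[1] = (0.0000, 0.0000) + 6.8 * (0.8660, 0.5000) = (0.0000 + 5.8890, 0.0000 + 3.4000) = (5.8890, 3.4000)
link 1: phi[1] = 30 + 55 = 85 deg
  cos(85 deg) = 0.0872, sin(85 deg) = 0.9962
  joint[2] = (5.8890, 3.4000) + 11.9 * (0.0872, 0.9962) = (5.8890 + 1.0372, 3.4000 + 11.8547) = (6.9261, 15.2547)
link 2: phi[2] = 30 + 55 + 175 = 260 deg
  cos(260 deg) = -0.1736, sin(260 deg) = -0.9848
  joint[3] = (6.9261, 15.2547) + 1.2 * (-0.1736, -0.9848) = (6.9261 + -0.2084, 15.2547 + -1.1818) = (6.7177, 14.0729)
link 3: phi[3] = 30 + 55 + 175 + -50 = 210 deg
  cos(210 deg) = -0.8660, sin(210 deg) = -0.5000
  joint[4] = (6.7177, 14.0729) + 6.8 * (-0.8660, -0.5000) = (6.7177 + -5.8890, 14.0729 + -3.4000) = (0.8288, 10.6729)
End effector: (0.8288, 10.6729)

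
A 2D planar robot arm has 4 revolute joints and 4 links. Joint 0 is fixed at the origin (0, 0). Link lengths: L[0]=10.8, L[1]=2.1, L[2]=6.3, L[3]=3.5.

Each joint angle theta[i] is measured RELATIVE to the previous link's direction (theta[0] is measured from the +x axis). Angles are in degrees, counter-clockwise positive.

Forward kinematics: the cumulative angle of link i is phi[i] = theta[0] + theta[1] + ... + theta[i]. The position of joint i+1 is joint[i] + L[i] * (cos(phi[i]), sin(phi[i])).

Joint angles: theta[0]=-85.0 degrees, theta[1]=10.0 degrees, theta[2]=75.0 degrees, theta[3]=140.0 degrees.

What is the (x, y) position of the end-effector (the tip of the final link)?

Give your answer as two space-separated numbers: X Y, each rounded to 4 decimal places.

Answer: 5.1036 -10.5376

Derivation:
joint[0] = (0.0000, 0.0000)  (base)
link 0: phi[0] = -85 = -85 deg
  cos(-85 deg) = 0.0872, sin(-85 deg) = -0.9962
  joint[1] = (0.0000, 0.0000) + 10.8 * (0.0872, -0.9962) = (0.0000 + 0.9413, 0.0000 + -10.7589) = (0.9413, -10.7589)
link 1: phi[1] = -85 + 10 = -75 deg
  cos(-75 deg) = 0.2588, sin(-75 deg) = -0.9659
  joint[2] = (0.9413, -10.7589) + 2.1 * (0.2588, -0.9659) = (0.9413 + 0.5435, -10.7589 + -2.0284) = (1.4848, -12.7873)
link 2: phi[2] = -85 + 10 + 75 = 0 deg
  cos(0 deg) = 1.0000, sin(0 deg) = 0.0000
  joint[3] = (1.4848, -12.7873) + 6.3 * (1.0000, 0.0000) = (1.4848 + 6.3000, -12.7873 + 0.0000) = (7.7848, -12.7873)
link 3: phi[3] = -85 + 10 + 75 + 140 = 140 deg
  cos(140 deg) = -0.7660, sin(140 deg) = 0.6428
  joint[4] = (7.7848, -12.7873) + 3.5 * (-0.7660, 0.6428) = (7.7848 + -2.6812, -12.7873 + 2.2498) = (5.1036, -10.5376)
End effector: (5.1036, -10.5376)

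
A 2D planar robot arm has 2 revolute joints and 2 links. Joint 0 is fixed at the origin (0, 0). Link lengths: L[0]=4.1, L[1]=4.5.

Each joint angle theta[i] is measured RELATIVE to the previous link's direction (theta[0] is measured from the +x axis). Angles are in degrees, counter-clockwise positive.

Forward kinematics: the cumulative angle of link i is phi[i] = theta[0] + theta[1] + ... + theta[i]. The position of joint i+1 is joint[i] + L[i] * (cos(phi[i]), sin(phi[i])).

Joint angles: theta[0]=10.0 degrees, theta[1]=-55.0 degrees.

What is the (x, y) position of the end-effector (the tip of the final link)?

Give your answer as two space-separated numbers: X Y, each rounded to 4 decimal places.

joint[0] = (0.0000, 0.0000)  (base)
link 0: phi[0] = 10 = 10 deg
  cos(10 deg) = 0.9848, sin(10 deg) = 0.1736
  joint[1] = (0.0000, 0.0000) + 4.1 * (0.9848, 0.1736) = (0.0000 + 4.0377, 0.0000 + 0.7120) = (4.0377, 0.7120)
link 1: phi[1] = 10 + -55 = -45 deg
  cos(-45 deg) = 0.7071, sin(-45 deg) = -0.7071
  joint[2] = (4.0377, 0.7120) + 4.5 * (0.7071, -0.7071) = (4.0377 + 3.1820, 0.7120 + -3.1820) = (7.2197, -2.4700)
End effector: (7.2197, -2.4700)

Answer: 7.2197 -2.4700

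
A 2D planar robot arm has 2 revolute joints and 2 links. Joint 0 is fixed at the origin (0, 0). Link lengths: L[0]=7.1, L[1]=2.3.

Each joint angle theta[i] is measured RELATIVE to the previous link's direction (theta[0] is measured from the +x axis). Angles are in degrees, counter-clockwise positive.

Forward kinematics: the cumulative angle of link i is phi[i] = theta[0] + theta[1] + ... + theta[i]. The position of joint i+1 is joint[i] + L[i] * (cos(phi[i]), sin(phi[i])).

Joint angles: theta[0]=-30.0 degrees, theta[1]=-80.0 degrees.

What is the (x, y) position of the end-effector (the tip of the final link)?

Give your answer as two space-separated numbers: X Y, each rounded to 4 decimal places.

joint[0] = (0.0000, 0.0000)  (base)
link 0: phi[0] = -30 = -30 deg
  cos(-30 deg) = 0.8660, sin(-30 deg) = -0.5000
  joint[1] = (0.0000, 0.0000) + 7.1 * (0.8660, -0.5000) = (0.0000 + 6.1488, 0.0000 + -3.5500) = (6.1488, -3.5500)
link 1: phi[1] = -30 + -80 = -110 deg
  cos(-110 deg) = -0.3420, sin(-110 deg) = -0.9397
  joint[2] = (6.1488, -3.5500) + 2.3 * (-0.3420, -0.9397) = (6.1488 + -0.7866, -3.5500 + -2.1613) = (5.3621, -5.7113)
End effector: (5.3621, -5.7113)

Answer: 5.3621 -5.7113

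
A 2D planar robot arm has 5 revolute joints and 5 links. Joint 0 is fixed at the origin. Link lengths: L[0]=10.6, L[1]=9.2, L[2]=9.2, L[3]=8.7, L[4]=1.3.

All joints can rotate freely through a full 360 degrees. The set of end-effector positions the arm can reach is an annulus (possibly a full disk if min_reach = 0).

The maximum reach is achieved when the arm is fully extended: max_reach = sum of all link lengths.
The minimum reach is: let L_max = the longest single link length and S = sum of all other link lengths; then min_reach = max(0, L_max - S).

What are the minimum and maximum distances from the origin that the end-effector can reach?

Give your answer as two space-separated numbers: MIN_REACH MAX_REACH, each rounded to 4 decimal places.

Link lengths: [10.6, 9.2, 9.2, 8.7, 1.3]
max_reach = 10.6 + 9.2 + 9.2 + 8.7 + 1.3 = 39
L_max = max([10.6, 9.2, 9.2, 8.7, 1.3]) = 10.6
S (sum of others) = 39 - 10.6 = 28.4
min_reach = max(0, 10.6 - 28.4) = max(0, -17.8) = 0

Answer: 0.0000 39.0000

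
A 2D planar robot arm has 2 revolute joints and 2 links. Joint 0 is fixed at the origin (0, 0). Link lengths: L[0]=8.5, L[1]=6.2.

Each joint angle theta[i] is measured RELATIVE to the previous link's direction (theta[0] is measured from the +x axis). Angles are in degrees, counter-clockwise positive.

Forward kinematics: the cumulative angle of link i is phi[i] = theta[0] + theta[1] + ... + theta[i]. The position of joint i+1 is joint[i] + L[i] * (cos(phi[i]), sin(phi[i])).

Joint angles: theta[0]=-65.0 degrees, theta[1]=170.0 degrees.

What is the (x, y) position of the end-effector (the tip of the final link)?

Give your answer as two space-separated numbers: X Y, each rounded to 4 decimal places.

Answer: 1.9876 -1.7149

Derivation:
joint[0] = (0.0000, 0.0000)  (base)
link 0: phi[0] = -65 = -65 deg
  cos(-65 deg) = 0.4226, sin(-65 deg) = -0.9063
  joint[1] = (0.0000, 0.0000) + 8.5 * (0.4226, -0.9063) = (0.0000 + 3.5923, 0.0000 + -7.7036) = (3.5923, -7.7036)
link 1: phi[1] = -65 + 170 = 105 deg
  cos(105 deg) = -0.2588, sin(105 deg) = 0.9659
  joint[2] = (3.5923, -7.7036) + 6.2 * (-0.2588, 0.9659) = (3.5923 + -1.6047, -7.7036 + 5.9887) = (1.9876, -1.7149)
End effector: (1.9876, -1.7149)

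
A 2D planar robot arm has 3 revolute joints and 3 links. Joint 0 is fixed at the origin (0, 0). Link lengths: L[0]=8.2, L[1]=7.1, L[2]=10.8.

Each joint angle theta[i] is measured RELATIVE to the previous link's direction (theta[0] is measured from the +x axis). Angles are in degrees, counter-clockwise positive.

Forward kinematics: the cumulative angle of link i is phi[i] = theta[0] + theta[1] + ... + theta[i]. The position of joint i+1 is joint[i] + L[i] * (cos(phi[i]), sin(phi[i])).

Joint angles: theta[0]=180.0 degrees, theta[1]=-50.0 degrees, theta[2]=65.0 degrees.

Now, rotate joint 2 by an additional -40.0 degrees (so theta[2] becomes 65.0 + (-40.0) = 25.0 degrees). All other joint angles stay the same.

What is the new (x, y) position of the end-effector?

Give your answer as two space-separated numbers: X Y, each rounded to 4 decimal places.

Answer: -22.5519 10.0032

Derivation:
joint[0] = (0.0000, 0.0000)  (base)
link 0: phi[0] = 180 = 180 deg
  cos(180 deg) = -1.0000, sin(180 deg) = 0.0000
  joint[1] = (0.0000, 0.0000) + 8.2 * (-1.0000, 0.0000) = (0.0000 + -8.2000, 0.0000 + 0.0000) = (-8.2000, 0.0000)
link 1: phi[1] = 180 + -50 = 130 deg
  cos(130 deg) = -0.6428, sin(130 deg) = 0.7660
  joint[2] = (-8.2000, 0.0000) + 7.1 * (-0.6428, 0.7660) = (-8.2000 + -4.5638, 0.0000 + 5.4389) = (-12.7638, 5.4389)
link 2: phi[2] = 180 + -50 + 25 = 155 deg
  cos(155 deg) = -0.9063, sin(155 deg) = 0.4226
  joint[3] = (-12.7638, 5.4389) + 10.8 * (-0.9063, 0.4226) = (-12.7638 + -9.7881, 5.4389 + 4.5643) = (-22.5519, 10.0032)
End effector: (-22.5519, 10.0032)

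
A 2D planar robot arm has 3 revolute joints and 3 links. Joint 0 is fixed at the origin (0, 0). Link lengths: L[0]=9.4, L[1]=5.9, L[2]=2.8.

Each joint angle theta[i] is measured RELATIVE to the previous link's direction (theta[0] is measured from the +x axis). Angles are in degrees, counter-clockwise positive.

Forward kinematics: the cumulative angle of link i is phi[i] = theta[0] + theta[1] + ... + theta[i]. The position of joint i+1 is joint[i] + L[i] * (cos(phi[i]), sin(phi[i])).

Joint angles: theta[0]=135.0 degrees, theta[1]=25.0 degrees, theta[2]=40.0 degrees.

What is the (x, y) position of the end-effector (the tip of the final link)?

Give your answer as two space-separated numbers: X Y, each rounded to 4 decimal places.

joint[0] = (0.0000, 0.0000)  (base)
link 0: phi[0] = 135 = 135 deg
  cos(135 deg) = -0.7071, sin(135 deg) = 0.7071
  joint[1] = (0.0000, 0.0000) + 9.4 * (-0.7071, 0.7071) = (0.0000 + -6.6468, 0.0000 + 6.6468) = (-6.6468, 6.6468)
link 1: phi[1] = 135 + 25 = 160 deg
  cos(160 deg) = -0.9397, sin(160 deg) = 0.3420
  joint[2] = (-6.6468, 6.6468) + 5.9 * (-0.9397, 0.3420) = (-6.6468 + -5.5442, 6.6468 + 2.0179) = (-12.1910, 8.6647)
link 2: phi[2] = 135 + 25 + 40 = 200 deg
  cos(200 deg) = -0.9397, sin(200 deg) = -0.3420
  joint[3] = (-12.1910, 8.6647) + 2.8 * (-0.9397, -0.3420) = (-12.1910 + -2.6311, 8.6647 + -0.9577) = (-14.8221, 7.7071)
End effector: (-14.8221, 7.7071)

Answer: -14.8221 7.7071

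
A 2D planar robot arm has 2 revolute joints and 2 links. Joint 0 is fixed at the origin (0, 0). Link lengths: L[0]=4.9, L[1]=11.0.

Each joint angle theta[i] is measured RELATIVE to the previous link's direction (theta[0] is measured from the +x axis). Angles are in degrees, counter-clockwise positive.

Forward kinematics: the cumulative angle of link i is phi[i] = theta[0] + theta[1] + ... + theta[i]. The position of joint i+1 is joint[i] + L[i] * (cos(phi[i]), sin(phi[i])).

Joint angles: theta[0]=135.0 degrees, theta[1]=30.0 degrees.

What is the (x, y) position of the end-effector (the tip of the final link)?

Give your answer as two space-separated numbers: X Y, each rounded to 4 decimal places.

Answer: -14.0900 6.3118

Derivation:
joint[0] = (0.0000, 0.0000)  (base)
link 0: phi[0] = 135 = 135 deg
  cos(135 deg) = -0.7071, sin(135 deg) = 0.7071
  joint[1] = (0.0000, 0.0000) + 4.9 * (-0.7071, 0.7071) = (0.0000 + -3.4648, 0.0000 + 3.4648) = (-3.4648, 3.4648)
link 1: phi[1] = 135 + 30 = 165 deg
  cos(165 deg) = -0.9659, sin(165 deg) = 0.2588
  joint[2] = (-3.4648, 3.4648) + 11 * (-0.9659, 0.2588) = (-3.4648 + -10.6252, 3.4648 + 2.8470) = (-14.0900, 6.3118)
End effector: (-14.0900, 6.3118)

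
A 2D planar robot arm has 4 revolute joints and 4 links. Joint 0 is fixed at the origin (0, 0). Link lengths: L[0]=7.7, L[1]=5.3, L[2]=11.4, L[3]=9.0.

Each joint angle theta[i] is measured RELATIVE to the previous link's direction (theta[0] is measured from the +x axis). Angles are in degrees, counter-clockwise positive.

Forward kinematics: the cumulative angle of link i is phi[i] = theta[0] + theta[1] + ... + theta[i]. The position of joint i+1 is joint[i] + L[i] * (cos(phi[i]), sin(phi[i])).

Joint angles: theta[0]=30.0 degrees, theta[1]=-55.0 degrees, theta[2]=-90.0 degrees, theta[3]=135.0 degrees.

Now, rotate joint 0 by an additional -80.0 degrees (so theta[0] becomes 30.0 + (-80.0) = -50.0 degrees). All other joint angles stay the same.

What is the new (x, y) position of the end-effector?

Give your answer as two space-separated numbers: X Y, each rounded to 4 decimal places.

Answer: -2.9338 -15.8616

Derivation:
joint[0] = (0.0000, 0.0000)  (base)
link 0: phi[0] = -50 = -50 deg
  cos(-50 deg) = 0.6428, sin(-50 deg) = -0.7660
  joint[1] = (0.0000, 0.0000) + 7.7 * (0.6428, -0.7660) = (0.0000 + 4.9495, 0.0000 + -5.8985) = (4.9495, -5.8985)
link 1: phi[1] = -50 + -55 = -105 deg
  cos(-105 deg) = -0.2588, sin(-105 deg) = -0.9659
  joint[2] = (4.9495, -5.8985) + 5.3 * (-0.2588, -0.9659) = (4.9495 + -1.3717, -5.8985 + -5.1194) = (3.5777, -11.0179)
link 2: phi[2] = -50 + -55 + -90 = -195 deg
  cos(-195 deg) = -0.9659, sin(-195 deg) = 0.2588
  joint[3] = (3.5777, -11.0179) + 11.4 * (-0.9659, 0.2588) = (3.5777 + -11.0116, -11.0179 + 2.9505) = (-7.4338, -8.0674)
link 3: phi[3] = -50 + -55 + -90 + 135 = -60 deg
  cos(-60 deg) = 0.5000, sin(-60 deg) = -0.8660
  joint[4] = (-7.4338, -8.0674) + 9 * (0.5000, -0.8660) = (-7.4338 + 4.5000, -8.0674 + -7.7942) = (-2.9338, -15.8616)
End effector: (-2.9338, -15.8616)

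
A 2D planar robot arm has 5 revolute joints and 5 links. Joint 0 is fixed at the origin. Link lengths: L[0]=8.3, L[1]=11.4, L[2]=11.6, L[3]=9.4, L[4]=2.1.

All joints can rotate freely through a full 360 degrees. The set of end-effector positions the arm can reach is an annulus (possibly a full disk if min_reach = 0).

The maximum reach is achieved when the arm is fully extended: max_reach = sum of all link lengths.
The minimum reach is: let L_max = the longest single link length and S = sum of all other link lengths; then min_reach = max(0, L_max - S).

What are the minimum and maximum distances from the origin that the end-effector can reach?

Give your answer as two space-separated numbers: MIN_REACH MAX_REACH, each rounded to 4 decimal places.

Link lengths: [8.3, 11.4, 11.6, 9.4, 2.1]
max_reach = 8.3 + 11.4 + 11.6 + 9.4 + 2.1 = 42.8
L_max = max([8.3, 11.4, 11.6, 9.4, 2.1]) = 11.6
S (sum of others) = 42.8 - 11.6 = 31.2
min_reach = max(0, 11.6 - 31.2) = max(0, -19.6) = 0

Answer: 0.0000 42.8000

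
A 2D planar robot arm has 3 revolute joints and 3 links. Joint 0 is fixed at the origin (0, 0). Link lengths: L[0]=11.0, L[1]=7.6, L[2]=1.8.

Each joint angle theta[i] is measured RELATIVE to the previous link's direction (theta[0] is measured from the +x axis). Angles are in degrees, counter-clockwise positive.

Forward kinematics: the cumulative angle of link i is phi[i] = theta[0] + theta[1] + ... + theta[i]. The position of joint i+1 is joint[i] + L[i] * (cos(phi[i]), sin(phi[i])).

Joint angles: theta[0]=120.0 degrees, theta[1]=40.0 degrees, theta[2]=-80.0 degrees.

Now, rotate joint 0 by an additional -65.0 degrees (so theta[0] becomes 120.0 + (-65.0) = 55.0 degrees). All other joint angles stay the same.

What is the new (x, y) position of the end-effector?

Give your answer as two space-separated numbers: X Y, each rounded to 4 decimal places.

joint[0] = (0.0000, 0.0000)  (base)
link 0: phi[0] = 55 = 55 deg
  cos(55 deg) = 0.5736, sin(55 deg) = 0.8192
  joint[1] = (0.0000, 0.0000) + 11 * (0.5736, 0.8192) = (0.0000 + 6.3093, 0.0000 + 9.0107) = (6.3093, 9.0107)
link 1: phi[1] = 55 + 40 = 95 deg
  cos(95 deg) = -0.0872, sin(95 deg) = 0.9962
  joint[2] = (6.3093, 9.0107) + 7.6 * (-0.0872, 0.9962) = (6.3093 + -0.6624, 9.0107 + 7.5711) = (5.6470, 16.5818)
link 2: phi[2] = 55 + 40 + -80 = 15 deg
  cos(15 deg) = 0.9659, sin(15 deg) = 0.2588
  joint[3] = (5.6470, 16.5818) + 1.8 * (0.9659, 0.2588) = (5.6470 + 1.7387, 16.5818 + 0.4659) = (7.3856, 17.0476)
End effector: (7.3856, 17.0476)

Answer: 7.3856 17.0476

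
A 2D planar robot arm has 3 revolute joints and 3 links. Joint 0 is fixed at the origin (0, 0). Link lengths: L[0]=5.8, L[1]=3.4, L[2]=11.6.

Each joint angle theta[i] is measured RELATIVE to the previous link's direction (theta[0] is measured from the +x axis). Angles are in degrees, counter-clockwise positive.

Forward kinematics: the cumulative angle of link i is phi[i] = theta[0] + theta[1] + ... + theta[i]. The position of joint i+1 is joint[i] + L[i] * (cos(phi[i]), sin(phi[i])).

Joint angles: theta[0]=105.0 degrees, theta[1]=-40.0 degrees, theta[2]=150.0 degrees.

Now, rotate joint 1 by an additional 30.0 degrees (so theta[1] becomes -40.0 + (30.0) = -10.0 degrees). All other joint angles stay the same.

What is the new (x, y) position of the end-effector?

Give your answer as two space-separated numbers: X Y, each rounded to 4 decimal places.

joint[0] = (0.0000, 0.0000)  (base)
link 0: phi[0] = 105 = 105 deg
  cos(105 deg) = -0.2588, sin(105 deg) = 0.9659
  joint[1] = (0.0000, 0.0000) + 5.8 * (-0.2588, 0.9659) = (0.0000 + -1.5012, 0.0000 + 5.6024) = (-1.5012, 5.6024)
link 1: phi[1] = 105 + -10 = 95 deg
  cos(95 deg) = -0.0872, sin(95 deg) = 0.9962
  joint[2] = (-1.5012, 5.6024) + 3.4 * (-0.0872, 0.9962) = (-1.5012 + -0.2963, 5.6024 + 3.3871) = (-1.7975, 8.9894)
link 2: phi[2] = 105 + -10 + 150 = 245 deg
  cos(245 deg) = -0.4226, sin(245 deg) = -0.9063
  joint[3] = (-1.7975, 8.9894) + 11.6 * (-0.4226, -0.9063) = (-1.7975 + -4.9024, 8.9894 + -10.5132) = (-6.6999, -1.5237)
End effector: (-6.6999, -1.5237)

Answer: -6.6999 -1.5237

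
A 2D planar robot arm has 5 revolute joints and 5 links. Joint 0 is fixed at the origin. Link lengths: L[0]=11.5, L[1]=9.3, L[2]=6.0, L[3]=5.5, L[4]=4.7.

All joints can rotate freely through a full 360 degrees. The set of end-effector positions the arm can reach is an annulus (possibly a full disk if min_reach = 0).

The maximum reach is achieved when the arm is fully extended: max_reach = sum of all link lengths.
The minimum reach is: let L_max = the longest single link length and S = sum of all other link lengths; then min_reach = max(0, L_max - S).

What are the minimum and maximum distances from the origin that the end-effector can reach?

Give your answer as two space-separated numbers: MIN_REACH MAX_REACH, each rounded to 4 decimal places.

Link lengths: [11.5, 9.3, 6.0, 5.5, 4.7]
max_reach = 11.5 + 9.3 + 6 + 5.5 + 4.7 = 37
L_max = max([11.5, 9.3, 6.0, 5.5, 4.7]) = 11.5
S (sum of others) = 37 - 11.5 = 25.5
min_reach = max(0, 11.5 - 25.5) = max(0, -14) = 0

Answer: 0.0000 37.0000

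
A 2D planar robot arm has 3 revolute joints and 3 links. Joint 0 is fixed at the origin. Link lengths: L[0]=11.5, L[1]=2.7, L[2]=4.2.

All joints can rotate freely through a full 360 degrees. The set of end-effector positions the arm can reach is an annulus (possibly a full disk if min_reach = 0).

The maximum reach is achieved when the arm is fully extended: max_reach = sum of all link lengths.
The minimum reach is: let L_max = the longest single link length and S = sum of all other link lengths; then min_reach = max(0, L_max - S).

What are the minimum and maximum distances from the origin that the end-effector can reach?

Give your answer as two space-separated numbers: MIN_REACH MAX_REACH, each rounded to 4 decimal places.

Answer: 4.6000 18.4000

Derivation:
Link lengths: [11.5, 2.7, 4.2]
max_reach = 11.5 + 2.7 + 4.2 = 18.4
L_max = max([11.5, 2.7, 4.2]) = 11.5
S (sum of others) = 18.4 - 11.5 = 6.9
min_reach = max(0, 11.5 - 6.9) = max(0, 4.6) = 4.6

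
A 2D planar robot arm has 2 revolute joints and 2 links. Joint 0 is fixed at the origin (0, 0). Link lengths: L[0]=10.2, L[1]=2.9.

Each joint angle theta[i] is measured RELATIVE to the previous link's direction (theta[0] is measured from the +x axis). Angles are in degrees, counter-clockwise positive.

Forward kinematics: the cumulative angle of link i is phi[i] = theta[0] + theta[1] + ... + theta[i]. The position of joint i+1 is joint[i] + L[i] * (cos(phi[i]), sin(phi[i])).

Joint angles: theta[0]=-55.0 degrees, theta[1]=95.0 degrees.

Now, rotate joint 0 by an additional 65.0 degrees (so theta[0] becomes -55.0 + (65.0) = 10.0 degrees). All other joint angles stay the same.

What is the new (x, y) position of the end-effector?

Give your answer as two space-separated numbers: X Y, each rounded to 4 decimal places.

joint[0] = (0.0000, 0.0000)  (base)
link 0: phi[0] = 10 = 10 deg
  cos(10 deg) = 0.9848, sin(10 deg) = 0.1736
  joint[1] = (0.0000, 0.0000) + 10.2 * (0.9848, 0.1736) = (0.0000 + 10.0450, 0.0000 + 1.7712) = (10.0450, 1.7712)
link 1: phi[1] = 10 + 95 = 105 deg
  cos(105 deg) = -0.2588, sin(105 deg) = 0.9659
  joint[2] = (10.0450, 1.7712) + 2.9 * (-0.2588, 0.9659) = (10.0450 + -0.7506, 1.7712 + 2.8012) = (9.2945, 4.5724)
End effector: (9.2945, 4.5724)

Answer: 9.2945 4.5724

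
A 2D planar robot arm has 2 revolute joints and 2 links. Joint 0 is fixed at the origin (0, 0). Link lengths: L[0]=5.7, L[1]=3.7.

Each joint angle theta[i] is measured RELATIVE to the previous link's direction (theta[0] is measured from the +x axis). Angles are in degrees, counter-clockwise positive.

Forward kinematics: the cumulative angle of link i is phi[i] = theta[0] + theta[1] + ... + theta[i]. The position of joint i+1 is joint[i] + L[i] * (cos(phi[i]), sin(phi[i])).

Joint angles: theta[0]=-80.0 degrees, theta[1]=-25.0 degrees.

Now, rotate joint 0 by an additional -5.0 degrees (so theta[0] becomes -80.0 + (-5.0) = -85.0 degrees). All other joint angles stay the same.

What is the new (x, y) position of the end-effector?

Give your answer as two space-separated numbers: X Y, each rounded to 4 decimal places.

joint[0] = (0.0000, 0.0000)  (base)
link 0: phi[0] = -85 = -85 deg
  cos(-85 deg) = 0.0872, sin(-85 deg) = -0.9962
  joint[1] = (0.0000, 0.0000) + 5.7 * (0.0872, -0.9962) = (0.0000 + 0.4968, 0.0000 + -5.6783) = (0.4968, -5.6783)
link 1: phi[1] = -85 + -25 = -110 deg
  cos(-110 deg) = -0.3420, sin(-110 deg) = -0.9397
  joint[2] = (0.4968, -5.6783) + 3.7 * (-0.3420, -0.9397) = (0.4968 + -1.2655, -5.6783 + -3.4769) = (-0.7687, -9.1552)
End effector: (-0.7687, -9.1552)

Answer: -0.7687 -9.1552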